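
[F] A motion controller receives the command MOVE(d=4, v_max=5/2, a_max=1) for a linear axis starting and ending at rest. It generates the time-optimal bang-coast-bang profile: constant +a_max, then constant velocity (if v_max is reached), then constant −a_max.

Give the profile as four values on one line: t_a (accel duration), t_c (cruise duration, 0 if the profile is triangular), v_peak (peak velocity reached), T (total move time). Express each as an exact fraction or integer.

(v_max)²/a_max = (5/2)²/1 = 25/4
4 < 25/4 → triangular
v_peak = √(4·1) = √4 = 2
t_a = 2/1 = 2; t_c = 0
T = 2·2 = 4

t_a=2 t_c=0 v_peak=2 T=4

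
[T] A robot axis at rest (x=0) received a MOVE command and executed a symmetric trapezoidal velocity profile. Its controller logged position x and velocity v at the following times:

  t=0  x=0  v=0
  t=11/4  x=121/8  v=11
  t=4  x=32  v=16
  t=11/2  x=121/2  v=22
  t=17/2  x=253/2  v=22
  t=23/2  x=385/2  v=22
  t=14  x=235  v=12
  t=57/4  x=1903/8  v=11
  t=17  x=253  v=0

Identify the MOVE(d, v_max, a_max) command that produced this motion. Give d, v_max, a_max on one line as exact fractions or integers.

d=253 v_max=22 a_max=4

final state: t=17, x=253, v=0 → d = 253
a_max = (11−0)/(11/4−0) = 4
max v = 22 over t∈[11/2,23/2] → v_max = 22
check: 22·(11/2+6) = 253 ✓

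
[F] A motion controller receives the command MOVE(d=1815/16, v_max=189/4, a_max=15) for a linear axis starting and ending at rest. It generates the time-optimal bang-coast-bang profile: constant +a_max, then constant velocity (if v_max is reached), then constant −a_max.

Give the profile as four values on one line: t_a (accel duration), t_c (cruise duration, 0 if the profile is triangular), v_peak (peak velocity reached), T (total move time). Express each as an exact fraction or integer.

t_a=11/4 t_c=0 v_peak=165/4 T=11/2

(v_max)²/a_max = (189/4)²/15 = 11907/80
1815/16 < 11907/80 ⇒ no cruise
v_peak = √(1815/16·15) = √(27225/16) = 165/4
t_a = (165/4)/15 = 11/4; t_c = 0
T = 2·11/4 = 11/2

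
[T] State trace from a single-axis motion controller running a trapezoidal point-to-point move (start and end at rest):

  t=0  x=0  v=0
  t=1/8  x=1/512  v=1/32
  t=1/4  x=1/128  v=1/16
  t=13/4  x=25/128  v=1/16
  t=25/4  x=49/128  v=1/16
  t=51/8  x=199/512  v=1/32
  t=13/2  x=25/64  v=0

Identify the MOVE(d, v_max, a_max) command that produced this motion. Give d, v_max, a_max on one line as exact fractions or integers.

d=25/64 v_max=1/16 a_max=1/4

final state: t=13/2, x=25/64, v=0 → d = 25/64
a_max = (1/32−0)/(1/8−0) = 1/4
max v = 1/16 over t∈[1/4,25/4] → v_max = 1/16
check: 1/16·(1/4+6) = 25/64 ✓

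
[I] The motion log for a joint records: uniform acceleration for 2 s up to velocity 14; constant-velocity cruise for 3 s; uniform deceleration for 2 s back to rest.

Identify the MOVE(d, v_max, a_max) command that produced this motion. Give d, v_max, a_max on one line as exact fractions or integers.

a_max = 14/2 = 7
d_a = ½·14·2 = 14; d_c = 14·3 = 42
d = 2·14 + 42 = 70
t_c = 3 > 0 ⇒ limit active, v_max = 14

d=70 v_max=14 a_max=7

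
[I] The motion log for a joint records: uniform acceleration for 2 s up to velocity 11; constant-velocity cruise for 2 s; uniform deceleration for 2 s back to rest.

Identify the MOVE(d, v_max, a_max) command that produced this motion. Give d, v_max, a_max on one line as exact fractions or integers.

a_max = 11/2
d_a = ½·11·2 = 11; d_c = 11·2 = 22
d = 2·11 + 22 = 44
t_c = 2 > 0 so v_max = 11

d=44 v_max=11 a_max=11/2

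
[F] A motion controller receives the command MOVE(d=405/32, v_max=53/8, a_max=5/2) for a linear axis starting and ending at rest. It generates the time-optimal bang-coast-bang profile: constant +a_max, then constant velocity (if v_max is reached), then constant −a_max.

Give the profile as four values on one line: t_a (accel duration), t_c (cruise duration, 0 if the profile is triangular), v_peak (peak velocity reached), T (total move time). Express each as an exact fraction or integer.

t_a=9/4 t_c=0 v_peak=45/8 T=9/2

vₘ²/aₘ = (53/8)²/(5/2) = 2809/160
405/32 < 2809/160 ⇒ no cruise
v_peak = √(405/32·5/2) = √(2025/64) = 45/8
t_a = (45/8)/(5/2) = 9/4; t_c = 0
T = 2·9/4 = 9/2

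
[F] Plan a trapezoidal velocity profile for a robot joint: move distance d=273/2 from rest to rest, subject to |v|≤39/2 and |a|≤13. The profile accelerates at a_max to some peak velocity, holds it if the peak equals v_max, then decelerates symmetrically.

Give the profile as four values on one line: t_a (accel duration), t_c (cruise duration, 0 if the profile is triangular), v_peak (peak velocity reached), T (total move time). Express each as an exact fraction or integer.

vₘ²/aₘ = (39/2)²/13 = 117/4
273/2 ≥ 117/4 ⇒ cruise phase
t_a = (39/2)/13 = 3/2; v_peak = 39/2
d_cruise = 273/2 − 117/4 = 429/4; t_c = (429/4)/(39/2) = 11/2
T = 2·3/2 + 11/2 = 17/2

t_a=3/2 t_c=11/2 v_peak=39/2 T=17/2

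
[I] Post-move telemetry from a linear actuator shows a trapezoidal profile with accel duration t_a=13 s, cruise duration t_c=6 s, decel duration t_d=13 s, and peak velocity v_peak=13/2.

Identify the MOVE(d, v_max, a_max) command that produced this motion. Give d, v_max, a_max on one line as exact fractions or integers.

d=247/2 v_max=13/2 a_max=1/2

a_max = (13/2)/13 = 1/2
d_a = ½·13/2·13 = 169/4; d_c = 13/2·6 = 39
d = 2·169/4 + 39 = 247/2
t_c = 6 > 0 ⇒ limit active, v_max = 13/2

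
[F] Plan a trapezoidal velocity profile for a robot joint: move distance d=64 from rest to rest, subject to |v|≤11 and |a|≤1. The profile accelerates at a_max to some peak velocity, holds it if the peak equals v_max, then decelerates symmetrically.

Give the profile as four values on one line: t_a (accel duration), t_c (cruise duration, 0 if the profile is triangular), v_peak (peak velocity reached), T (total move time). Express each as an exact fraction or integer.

t_a=8 t_c=0 v_peak=8 T=16

vₘ²/aₘ = 11²/1 = 121
64 < 121 → triangular
v_peak = √(64·1) = √64 = 8
t_a = 8/1 = 8; t_c = 0
T = 2·8 = 16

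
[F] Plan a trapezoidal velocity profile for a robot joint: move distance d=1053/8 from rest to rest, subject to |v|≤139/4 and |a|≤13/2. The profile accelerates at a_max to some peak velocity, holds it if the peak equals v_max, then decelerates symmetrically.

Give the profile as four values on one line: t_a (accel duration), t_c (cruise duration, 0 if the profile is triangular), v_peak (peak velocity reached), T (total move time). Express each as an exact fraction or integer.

(v_max)²/a_max = (139/4)²/(13/2) = 19321/104
1053/8 < 19321/104 ⇒ no cruise
v_peak = √(1053/8·13/2) = √(13689/16) = 117/4
t_a = (117/4)/(13/2) = 9/2; t_c = 0
T = 2·9/2 = 9

t_a=9/2 t_c=0 v_peak=117/4 T=9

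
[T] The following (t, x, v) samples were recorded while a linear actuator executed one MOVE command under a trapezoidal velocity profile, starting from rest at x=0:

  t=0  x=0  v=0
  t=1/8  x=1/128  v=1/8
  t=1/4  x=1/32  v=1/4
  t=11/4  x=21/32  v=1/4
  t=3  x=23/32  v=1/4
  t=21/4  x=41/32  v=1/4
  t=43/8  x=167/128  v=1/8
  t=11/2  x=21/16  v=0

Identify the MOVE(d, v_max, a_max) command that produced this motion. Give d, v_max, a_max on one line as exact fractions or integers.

final state: t=11/2, x=21/16, v=0 → d = 21/16
a_max = (1/8−0)/(1/8−0) = 1
max v = 1/4 over t∈[1/4,21/4] → v_max = 1/4
check: 1/4·(1/4+5) = 21/16 ✓

d=21/16 v_max=1/4 a_max=1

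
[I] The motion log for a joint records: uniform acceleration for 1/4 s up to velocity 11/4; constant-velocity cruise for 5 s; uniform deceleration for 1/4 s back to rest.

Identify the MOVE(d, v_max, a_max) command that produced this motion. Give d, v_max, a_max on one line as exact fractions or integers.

d=231/16 v_max=11/4 a_max=11

a_max = (11/4)/(1/4) = 11
d_a = ½·11/4·1/4 = 11/32; d_c = 11/4·5 = 55/4
d = 2·11/32 + 55/4 = 231/16
t_c = 5 > 0 ⇒ limit active, v_max = 11/4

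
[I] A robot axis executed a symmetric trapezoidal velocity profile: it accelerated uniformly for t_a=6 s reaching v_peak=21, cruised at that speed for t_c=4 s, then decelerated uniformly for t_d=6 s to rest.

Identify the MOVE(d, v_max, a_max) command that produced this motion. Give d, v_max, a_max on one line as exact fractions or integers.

a_max = 21/6 = 7/2
d_a = ½·21·6 = 63; d_c = 21·4 = 84
d = 2·63 + 84 = 210
t_c = 4 > 0 ⇒ limit active, v_max = 21

d=210 v_max=21 a_max=7/2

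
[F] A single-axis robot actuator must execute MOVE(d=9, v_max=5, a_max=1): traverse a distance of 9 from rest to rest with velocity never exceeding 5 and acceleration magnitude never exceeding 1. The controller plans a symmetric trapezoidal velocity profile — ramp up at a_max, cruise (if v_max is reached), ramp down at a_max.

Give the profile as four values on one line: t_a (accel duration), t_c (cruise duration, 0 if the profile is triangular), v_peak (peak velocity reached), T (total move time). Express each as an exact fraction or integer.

(v_max)²/a_max = 5²/1 = 25
9 < 25 so t_c = 0
v_peak = √(9·1) = √9 = 3
t_a = 3/1 = 3; t_c = 0
T = 2·3 = 6

t_a=3 t_c=0 v_peak=3 T=6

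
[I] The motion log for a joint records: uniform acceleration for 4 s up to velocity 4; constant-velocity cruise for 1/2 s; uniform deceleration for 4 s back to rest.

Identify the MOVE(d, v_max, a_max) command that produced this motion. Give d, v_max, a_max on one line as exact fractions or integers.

a_max = 4/4 = 1
d_a = ½·4·4 = 8; d_c = 4·1/2 = 2
d = 2·8 + 2 = 18
t_c = 1/2 > 0 ⇒ limit active, v_max = 4

d=18 v_max=4 a_max=1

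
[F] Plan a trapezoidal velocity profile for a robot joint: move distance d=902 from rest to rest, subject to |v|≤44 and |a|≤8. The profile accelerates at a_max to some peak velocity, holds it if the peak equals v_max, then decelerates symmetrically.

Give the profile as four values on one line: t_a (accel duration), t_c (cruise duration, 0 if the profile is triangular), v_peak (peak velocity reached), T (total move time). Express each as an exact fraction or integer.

v_max²/a_max = 44²/8 = 242
902 ≥ 242 → trapezoidal
t_a = 44/8 = 11/2; v_peak = 44
d_cruise = 902 − 242 = 660; t_c = 660/44 = 15
T = 2·11/2 + 15 = 26

t_a=11/2 t_c=15 v_peak=44 T=26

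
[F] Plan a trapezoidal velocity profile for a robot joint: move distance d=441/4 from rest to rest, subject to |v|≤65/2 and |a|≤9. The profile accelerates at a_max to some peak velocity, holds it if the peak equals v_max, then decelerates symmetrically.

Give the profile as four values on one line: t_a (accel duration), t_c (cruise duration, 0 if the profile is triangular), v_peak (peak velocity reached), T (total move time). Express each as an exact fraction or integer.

t_a=7/2 t_c=0 v_peak=63/2 T=7

(v_max)²/a_max = (65/2)²/9 = 4225/36
441/4 < 4225/36 → triangular
v_peak = √(441/4·9) = √(3969/4) = 63/2
t_a = (63/2)/9 = 7/2; t_c = 0
T = 2·7/2 = 7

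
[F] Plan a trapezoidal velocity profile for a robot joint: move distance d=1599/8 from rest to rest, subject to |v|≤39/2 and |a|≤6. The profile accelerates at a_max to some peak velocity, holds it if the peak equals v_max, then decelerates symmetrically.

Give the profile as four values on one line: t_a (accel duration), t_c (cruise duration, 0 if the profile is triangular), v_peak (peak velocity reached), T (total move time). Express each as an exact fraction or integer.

(v_max)²/a_max = (39/2)²/6 = 507/8
1599/8 ≥ 507/8 ⇒ cruise phase
t_a = (39/2)/6 = 13/4; v_peak = 39/2
d_cruise = 1599/8 − 507/8 = 273/2; t_c = (273/2)/(39/2) = 7
T = 2·13/4 + 7 = 27/2

t_a=13/4 t_c=7 v_peak=39/2 T=27/2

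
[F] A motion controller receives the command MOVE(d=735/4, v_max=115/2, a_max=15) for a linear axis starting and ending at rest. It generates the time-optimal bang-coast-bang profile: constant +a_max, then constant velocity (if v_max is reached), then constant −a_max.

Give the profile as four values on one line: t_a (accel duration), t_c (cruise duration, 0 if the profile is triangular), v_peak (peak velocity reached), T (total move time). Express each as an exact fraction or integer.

vₘ²/aₘ = (115/2)²/15 = 2645/12
735/4 < 2645/12 ⇒ no cruise
v_peak = √(735/4·15) = √(11025/4) = 105/2
t_a = (105/2)/15 = 7/2; t_c = 0
T = 2·7/2 = 7

t_a=7/2 t_c=0 v_peak=105/2 T=7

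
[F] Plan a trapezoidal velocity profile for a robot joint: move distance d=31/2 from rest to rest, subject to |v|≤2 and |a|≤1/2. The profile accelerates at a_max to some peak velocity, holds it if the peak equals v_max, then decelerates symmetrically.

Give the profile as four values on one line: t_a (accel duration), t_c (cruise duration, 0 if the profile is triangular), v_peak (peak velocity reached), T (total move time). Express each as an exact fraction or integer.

v_max²/a_max = 2²/(1/2) = 8
31/2 ≥ 8 ⇒ cruise phase
t_a = 2/(1/2) = 4; v_peak = 2
d_cruise = 31/2 − 8 = 15/2; t_c = (15/2)/2 = 15/4
T = 2·4 + 15/4 = 47/4

t_a=4 t_c=15/4 v_peak=2 T=47/4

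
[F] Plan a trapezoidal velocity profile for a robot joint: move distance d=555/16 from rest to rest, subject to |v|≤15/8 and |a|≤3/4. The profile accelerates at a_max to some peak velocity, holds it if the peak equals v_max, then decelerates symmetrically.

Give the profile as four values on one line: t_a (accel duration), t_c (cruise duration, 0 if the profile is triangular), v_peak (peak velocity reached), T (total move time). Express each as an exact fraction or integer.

t_a=5/2 t_c=16 v_peak=15/8 T=21

v_max²/a_max = (15/8)²/(3/4) = 75/16
555/16 ≥ 75/16 → trapezoidal
t_a = (15/8)/(3/4) = 5/2; v_peak = 15/8
d_cruise = 555/16 − 75/16 = 30; t_c = 30/(15/8) = 16
T = 2·5/2 + 16 = 21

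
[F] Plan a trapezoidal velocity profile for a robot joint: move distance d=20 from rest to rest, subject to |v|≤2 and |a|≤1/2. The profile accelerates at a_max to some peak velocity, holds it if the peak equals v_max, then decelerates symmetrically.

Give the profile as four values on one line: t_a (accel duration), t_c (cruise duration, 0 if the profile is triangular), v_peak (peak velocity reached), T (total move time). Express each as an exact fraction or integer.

t_a=4 t_c=6 v_peak=2 T=14

vₘ²/aₘ = 2²/(1/2) = 8
20 ≥ 8 so v_max reached
t_a = 2/(1/2) = 4; v_peak = 2
d_cruise = 20 − 8 = 12; t_c = 12/2 = 6
T = 2·4 + 6 = 14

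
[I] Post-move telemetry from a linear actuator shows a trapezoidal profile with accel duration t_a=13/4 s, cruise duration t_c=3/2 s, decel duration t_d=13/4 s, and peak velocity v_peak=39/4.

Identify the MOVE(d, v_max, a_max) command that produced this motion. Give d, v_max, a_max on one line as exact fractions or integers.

a_max = (39/4)/(13/4) = 3
d_a = ½·39/4·13/4 = 507/32; d_c = 39/4·3/2 = 117/8
d = 2·507/32 + 117/8 = 741/16
t_c = 3/2 > 0 so v_max = 39/4

d=741/16 v_max=39/4 a_max=3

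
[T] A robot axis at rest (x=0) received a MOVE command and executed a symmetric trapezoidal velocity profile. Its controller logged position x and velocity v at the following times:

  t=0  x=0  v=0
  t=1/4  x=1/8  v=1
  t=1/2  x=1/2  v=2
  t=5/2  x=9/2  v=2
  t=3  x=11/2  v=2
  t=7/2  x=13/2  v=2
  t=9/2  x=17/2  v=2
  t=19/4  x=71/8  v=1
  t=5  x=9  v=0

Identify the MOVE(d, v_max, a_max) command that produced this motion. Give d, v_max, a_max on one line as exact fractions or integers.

d=9 v_max=2 a_max=4

final state: t=5, x=9, v=0 → d = 9
a_max = (1−0)/(1/4−0) = 4
max v = 2 over t∈[1/2,9/2] → v_max = 2
check: 2·(1/2+4) = 9 ✓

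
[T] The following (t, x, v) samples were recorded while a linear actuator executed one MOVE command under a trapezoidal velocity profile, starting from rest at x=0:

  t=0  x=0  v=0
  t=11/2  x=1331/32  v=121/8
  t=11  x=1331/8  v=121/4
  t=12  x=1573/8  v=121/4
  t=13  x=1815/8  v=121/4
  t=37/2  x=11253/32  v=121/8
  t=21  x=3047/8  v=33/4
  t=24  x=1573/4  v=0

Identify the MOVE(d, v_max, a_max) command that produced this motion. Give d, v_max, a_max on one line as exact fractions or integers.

d=1573/4 v_max=121/4 a_max=11/4

final state: t=24, x=1573/4, v=0 → d = 1573/4
a_max = (121/8−0)/(11/2−0) = 11/4
max v = 121/4 over t∈[11,13] → v_max = 121/4
check: 121/4·(11+2) = 1573/4 ✓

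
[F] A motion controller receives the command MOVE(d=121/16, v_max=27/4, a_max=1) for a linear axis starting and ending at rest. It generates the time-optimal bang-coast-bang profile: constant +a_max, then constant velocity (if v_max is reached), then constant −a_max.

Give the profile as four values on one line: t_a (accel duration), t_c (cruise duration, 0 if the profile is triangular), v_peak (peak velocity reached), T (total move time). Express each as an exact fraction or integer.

vₘ²/aₘ = (27/4)²/1 = 729/16
121/16 < 729/16 so t_c = 0
v_peak = √(121/16·1) = √(121/16) = 11/4
t_a = (11/4)/1 = 11/4; t_c = 0
T = 2·11/4 = 11/2

t_a=11/4 t_c=0 v_peak=11/4 T=11/2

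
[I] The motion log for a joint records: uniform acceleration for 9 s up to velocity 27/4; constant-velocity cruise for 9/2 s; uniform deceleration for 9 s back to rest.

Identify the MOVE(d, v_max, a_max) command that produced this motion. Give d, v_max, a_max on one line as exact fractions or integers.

d=729/8 v_max=27/4 a_max=3/4

a_max = (27/4)/9 = 3/4
d_a = ½·27/4·9 = 243/8; d_c = 27/4·9/2 = 243/8
d = 2·243/8 + 243/8 = 729/8
t_c = 9/2 > 0 so v_max = 27/4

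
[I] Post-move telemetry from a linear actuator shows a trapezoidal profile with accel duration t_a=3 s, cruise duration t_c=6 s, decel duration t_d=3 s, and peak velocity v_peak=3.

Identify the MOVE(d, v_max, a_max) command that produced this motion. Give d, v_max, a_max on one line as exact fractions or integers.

a_max = 3/3 = 1
d_a = ½·3·3 = 9/2; d_c = 3·6 = 18
d = 2·9/2 + 18 = 27
t_c = 6 > 0 ⇒ limit active, v_max = 3

d=27 v_max=3 a_max=1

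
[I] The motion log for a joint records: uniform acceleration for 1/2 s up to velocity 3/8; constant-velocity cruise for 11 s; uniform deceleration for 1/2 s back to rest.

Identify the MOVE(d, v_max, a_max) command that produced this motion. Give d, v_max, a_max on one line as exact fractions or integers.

a_max = (3/8)/(1/2) = 3/4
d_a = ½·3/8·1/2 = 3/32; d_c = 3/8·11 = 33/8
d = 2·3/32 + 33/8 = 69/16
t_c = 11 > 0 so v_max = 3/8

d=69/16 v_max=3/8 a_max=3/4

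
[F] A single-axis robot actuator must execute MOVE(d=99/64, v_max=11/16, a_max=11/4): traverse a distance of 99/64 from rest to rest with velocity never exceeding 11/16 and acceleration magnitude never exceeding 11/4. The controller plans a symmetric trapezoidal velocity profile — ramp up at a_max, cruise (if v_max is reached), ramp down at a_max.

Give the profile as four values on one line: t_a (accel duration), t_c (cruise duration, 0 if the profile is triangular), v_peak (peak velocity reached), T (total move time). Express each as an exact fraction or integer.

vₘ²/aₘ = (11/16)²/(11/4) = 11/64
99/64 ≥ 11/64 → trapezoidal
t_a = (11/16)/(11/4) = 1/4; v_peak = 11/16
d_cruise = 99/64 − 11/64 = 11/8; t_c = (11/8)/(11/16) = 2
T = 2·1/4 + 2 = 5/2

t_a=1/4 t_c=2 v_peak=11/16 T=5/2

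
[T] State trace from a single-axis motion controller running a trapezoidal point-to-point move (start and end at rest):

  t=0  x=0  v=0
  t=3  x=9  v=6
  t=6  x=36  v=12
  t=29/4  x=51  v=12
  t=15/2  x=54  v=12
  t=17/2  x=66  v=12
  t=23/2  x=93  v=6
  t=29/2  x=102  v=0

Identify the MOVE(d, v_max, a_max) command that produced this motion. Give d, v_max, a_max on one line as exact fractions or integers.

final state: t=29/2, x=102, v=0 → d = 102
a_max = (6−0)/(3−0) = 2
max v = 12 over t∈[6,17/2] → v_max = 12
check: 12·(6+5/2) = 102 ✓

d=102 v_max=12 a_max=2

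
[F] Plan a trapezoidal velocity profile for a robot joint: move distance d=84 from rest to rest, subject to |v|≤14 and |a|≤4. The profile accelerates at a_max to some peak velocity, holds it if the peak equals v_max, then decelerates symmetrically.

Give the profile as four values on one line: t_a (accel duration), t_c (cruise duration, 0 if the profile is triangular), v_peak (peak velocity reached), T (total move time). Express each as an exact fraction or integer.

t_a=7/2 t_c=5/2 v_peak=14 T=19/2

vₘ²/aₘ = 14²/4 = 49
84 ≥ 49 so v_max reached
t_a = 14/4 = 7/2; v_peak = 14
d_cruise = 84 − 49 = 35; t_c = 35/14 = 5/2
T = 2·7/2 + 5/2 = 19/2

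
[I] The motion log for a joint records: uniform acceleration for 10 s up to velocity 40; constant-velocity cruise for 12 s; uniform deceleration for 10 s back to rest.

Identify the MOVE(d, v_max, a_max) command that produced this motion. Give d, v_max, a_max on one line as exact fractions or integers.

d=880 v_max=40 a_max=4

a_max = 40/10 = 4
d_a = ½·40·10 = 200; d_c = 40·12 = 480
d = 2·200 + 480 = 880
t_c = 12 > 0 so v_max = 40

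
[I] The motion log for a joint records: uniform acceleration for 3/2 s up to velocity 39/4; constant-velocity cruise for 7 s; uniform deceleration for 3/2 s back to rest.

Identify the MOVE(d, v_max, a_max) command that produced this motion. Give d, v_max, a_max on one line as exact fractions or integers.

d=663/8 v_max=39/4 a_max=13/2

a_max = (39/4)/(3/2) = 13/2
d_a = ½·39/4·3/2 = 117/16; d_c = 39/4·7 = 273/4
d = 2·117/16 + 273/4 = 663/8
t_c = 7 > 0 so v_max = 39/4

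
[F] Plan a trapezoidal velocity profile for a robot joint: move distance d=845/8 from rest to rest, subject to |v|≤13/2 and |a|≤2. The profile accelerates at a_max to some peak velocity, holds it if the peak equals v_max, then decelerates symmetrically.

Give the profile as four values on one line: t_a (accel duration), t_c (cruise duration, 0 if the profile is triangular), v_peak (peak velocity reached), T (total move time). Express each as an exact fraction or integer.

vₘ²/aₘ = (13/2)²/2 = 169/8
845/8 ≥ 169/8 → trapezoidal
t_a = (13/2)/2 = 13/4; v_peak = 13/2
d_cruise = 845/8 − 169/8 = 169/2; t_c = (169/2)/(13/2) = 13
T = 2·13/4 + 13 = 39/2

t_a=13/4 t_c=13 v_peak=13/2 T=39/2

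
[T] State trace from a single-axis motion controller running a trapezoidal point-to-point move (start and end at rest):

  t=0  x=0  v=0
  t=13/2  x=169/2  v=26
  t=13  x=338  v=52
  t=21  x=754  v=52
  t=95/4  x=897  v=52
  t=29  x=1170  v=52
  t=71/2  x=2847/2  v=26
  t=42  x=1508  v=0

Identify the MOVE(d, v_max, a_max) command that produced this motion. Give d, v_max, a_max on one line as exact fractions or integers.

final state: t=42, x=1508, v=0 → d = 1508
a_max = (26−0)/(13/2−0) = 4
max v = 52 over t∈[13,29] → v_max = 52
check: 52·(13+16) = 1508 ✓

d=1508 v_max=52 a_max=4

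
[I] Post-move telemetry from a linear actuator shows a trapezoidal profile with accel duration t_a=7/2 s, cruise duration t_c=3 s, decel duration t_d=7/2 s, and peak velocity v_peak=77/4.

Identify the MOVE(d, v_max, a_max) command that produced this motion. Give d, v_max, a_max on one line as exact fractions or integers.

d=1001/8 v_max=77/4 a_max=11/2

a_max = (77/4)/(7/2) = 11/2
d_a = ½·77/4·7/2 = 539/16; d_c = 77/4·3 = 231/4
d = 2·539/16 + 231/4 = 1001/8
t_c = 3 > 0 ⇒ limit active, v_max = 77/4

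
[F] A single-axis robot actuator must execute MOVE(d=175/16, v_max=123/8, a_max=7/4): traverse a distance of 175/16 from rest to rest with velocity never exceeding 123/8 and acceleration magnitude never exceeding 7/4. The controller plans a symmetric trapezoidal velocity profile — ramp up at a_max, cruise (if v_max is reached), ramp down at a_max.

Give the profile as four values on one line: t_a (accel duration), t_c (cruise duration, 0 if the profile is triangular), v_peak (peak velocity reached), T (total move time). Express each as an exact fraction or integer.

vₘ²/aₘ = (123/8)²/(7/4) = 15129/112
175/16 < 15129/112 → triangular
v_peak = √(175/16·7/4) = √(1225/64) = 35/8
t_a = (35/8)/(7/4) = 5/2; t_c = 0
T = 2·5/2 = 5

t_a=5/2 t_c=0 v_peak=35/8 T=5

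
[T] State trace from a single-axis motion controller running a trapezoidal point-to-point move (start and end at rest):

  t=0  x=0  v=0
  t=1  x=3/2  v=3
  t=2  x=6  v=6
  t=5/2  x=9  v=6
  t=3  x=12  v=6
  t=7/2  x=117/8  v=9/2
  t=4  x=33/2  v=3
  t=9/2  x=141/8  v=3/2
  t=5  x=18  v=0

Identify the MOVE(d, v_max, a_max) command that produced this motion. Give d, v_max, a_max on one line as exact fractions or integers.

d=18 v_max=6 a_max=3

final state: t=5, x=18, v=0 → d = 18
a_max = (3−0)/(1−0) = 3
max v = 6 over t∈[2,3] → v_max = 6
check: 6·(2+1) = 18 ✓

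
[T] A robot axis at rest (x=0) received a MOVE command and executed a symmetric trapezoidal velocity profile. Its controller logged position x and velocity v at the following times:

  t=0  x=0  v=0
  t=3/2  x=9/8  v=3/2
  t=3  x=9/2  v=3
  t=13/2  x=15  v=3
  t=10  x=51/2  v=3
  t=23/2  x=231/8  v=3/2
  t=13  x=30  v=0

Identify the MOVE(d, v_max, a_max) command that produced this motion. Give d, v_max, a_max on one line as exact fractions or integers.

final state: t=13, x=30, v=0 → d = 30
a_max = (3/2−0)/(3/2−0) = 1
max v = 3 over t∈[3,10] → v_max = 3
check: 3·(3+7) = 30 ✓

d=30 v_max=3 a_max=1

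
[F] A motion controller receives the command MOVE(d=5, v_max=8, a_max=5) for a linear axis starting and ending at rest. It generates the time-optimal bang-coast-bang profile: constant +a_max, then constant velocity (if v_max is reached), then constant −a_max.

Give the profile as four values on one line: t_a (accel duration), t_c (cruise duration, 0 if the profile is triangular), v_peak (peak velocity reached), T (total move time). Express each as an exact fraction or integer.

(v_max)²/a_max = 8²/5 = 64/5
5 < 64/5 ⇒ no cruise
v_peak = √(5·5) = √25 = 5
t_a = 5/5 = 1; t_c = 0
T = 2·1 = 2

t_a=1 t_c=0 v_peak=5 T=2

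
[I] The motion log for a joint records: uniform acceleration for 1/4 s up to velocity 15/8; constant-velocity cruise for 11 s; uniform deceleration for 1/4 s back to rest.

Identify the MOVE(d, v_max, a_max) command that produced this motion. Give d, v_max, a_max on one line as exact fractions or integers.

d=675/32 v_max=15/8 a_max=15/2

a_max = (15/8)/(1/4) = 15/2
d_a = ½·15/8·1/4 = 15/64; d_c = 15/8·11 = 165/8
d = 2·15/64 + 165/8 = 675/32
t_c = 11 > 0 so v_max = 15/8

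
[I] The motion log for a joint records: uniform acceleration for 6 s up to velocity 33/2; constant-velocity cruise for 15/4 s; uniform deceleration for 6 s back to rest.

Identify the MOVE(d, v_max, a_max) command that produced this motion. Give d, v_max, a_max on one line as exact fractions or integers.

a_max = (33/2)/6 = 11/4
d_a = ½·33/2·6 = 99/2; d_c = 33/2·15/4 = 495/8
d = 2·99/2 + 495/8 = 1287/8
t_c = 15/4 > 0 so v_max = 33/2

d=1287/8 v_max=33/2 a_max=11/4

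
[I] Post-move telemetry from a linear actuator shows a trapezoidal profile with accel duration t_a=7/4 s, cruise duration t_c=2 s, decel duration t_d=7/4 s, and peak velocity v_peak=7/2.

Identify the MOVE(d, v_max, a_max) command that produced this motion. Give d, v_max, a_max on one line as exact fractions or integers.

d=105/8 v_max=7/2 a_max=2

a_max = (7/2)/(7/4) = 2
d_a = ½·7/2·7/4 = 49/16; d_c = 7/2·2 = 7
d = 2·49/16 + 7 = 105/8
t_c = 2 > 0 → v_max = v_peak = 7/2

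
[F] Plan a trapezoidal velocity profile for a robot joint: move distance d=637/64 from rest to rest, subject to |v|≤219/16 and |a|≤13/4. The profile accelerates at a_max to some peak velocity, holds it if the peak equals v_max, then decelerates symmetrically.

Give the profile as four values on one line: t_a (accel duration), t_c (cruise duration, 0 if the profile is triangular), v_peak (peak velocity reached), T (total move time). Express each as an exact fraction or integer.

t_a=7/4 t_c=0 v_peak=91/16 T=7/2

vₘ²/aₘ = (219/16)²/(13/4) = 47961/832
637/64 < 47961/832 ⇒ no cruise
v_peak = √(637/64·13/4) = √(8281/256) = 91/16
t_a = (91/16)/(13/4) = 7/4; t_c = 0
T = 2·7/4 = 7/2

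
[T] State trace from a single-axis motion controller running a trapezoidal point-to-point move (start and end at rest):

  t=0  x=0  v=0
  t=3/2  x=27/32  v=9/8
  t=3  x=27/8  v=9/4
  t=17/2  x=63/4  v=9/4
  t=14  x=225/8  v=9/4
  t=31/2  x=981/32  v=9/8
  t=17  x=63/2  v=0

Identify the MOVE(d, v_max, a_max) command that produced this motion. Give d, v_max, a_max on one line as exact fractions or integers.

d=63/2 v_max=9/4 a_max=3/4

final state: t=17, x=63/2, v=0 → d = 63/2
a_max = (9/8−0)/(3/2−0) = 3/4
max v = 9/4 over t∈[3,14] → v_max = 9/4
check: 9/4·(3+11) = 63/2 ✓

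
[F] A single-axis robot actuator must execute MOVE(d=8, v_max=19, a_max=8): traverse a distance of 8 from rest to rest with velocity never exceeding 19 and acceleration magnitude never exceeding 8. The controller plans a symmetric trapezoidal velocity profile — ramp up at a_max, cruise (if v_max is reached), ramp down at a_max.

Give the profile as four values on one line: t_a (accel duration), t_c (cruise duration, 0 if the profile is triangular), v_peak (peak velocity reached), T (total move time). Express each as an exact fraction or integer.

(v_max)²/a_max = 19²/8 = 361/8
8 < 361/8 ⇒ no cruise
v_peak = √(8·8) = √64 = 8
t_a = 8/8 = 1; t_c = 0
T = 2·1 = 2

t_a=1 t_c=0 v_peak=8 T=2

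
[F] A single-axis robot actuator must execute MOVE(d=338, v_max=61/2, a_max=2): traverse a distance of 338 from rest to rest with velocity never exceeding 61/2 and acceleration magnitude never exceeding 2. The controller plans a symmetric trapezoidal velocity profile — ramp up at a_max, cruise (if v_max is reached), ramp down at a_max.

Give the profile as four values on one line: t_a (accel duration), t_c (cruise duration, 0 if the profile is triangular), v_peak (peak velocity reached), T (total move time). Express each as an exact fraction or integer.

t_a=13 t_c=0 v_peak=26 T=26

(v_max)²/a_max = (61/2)²/2 = 3721/8
338 < 3721/8 ⇒ no cruise
v_peak = √(338·2) = √676 = 26
t_a = 26/2 = 13; t_c = 0
T = 2·13 = 26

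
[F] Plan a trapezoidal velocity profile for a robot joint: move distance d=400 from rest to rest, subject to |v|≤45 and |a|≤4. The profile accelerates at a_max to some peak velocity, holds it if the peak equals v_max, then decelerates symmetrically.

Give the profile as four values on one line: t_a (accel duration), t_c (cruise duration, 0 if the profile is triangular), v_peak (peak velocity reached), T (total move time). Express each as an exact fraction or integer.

vₘ²/aₘ = 45²/4 = 2025/4
400 < 2025/4 ⇒ no cruise
v_peak = √(400·4) = √1600 = 40
t_a = 40/4 = 10; t_c = 0
T = 2·10 = 20

t_a=10 t_c=0 v_peak=40 T=20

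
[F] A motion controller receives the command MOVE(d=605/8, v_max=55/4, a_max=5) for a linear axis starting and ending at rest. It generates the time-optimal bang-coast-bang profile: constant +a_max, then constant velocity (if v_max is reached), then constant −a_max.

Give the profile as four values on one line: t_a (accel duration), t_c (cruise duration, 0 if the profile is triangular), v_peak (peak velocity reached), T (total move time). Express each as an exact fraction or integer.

t_a=11/4 t_c=11/4 v_peak=55/4 T=33/4

(v_max)²/a_max = (55/4)²/5 = 605/16
605/8 ≥ 605/16 so v_max reached
t_a = (55/4)/5 = 11/4; v_peak = 55/4
d_cruise = 605/8 − 605/16 = 605/16; t_c = (605/16)/(55/4) = 11/4
T = 2·11/4 + 11/4 = 33/4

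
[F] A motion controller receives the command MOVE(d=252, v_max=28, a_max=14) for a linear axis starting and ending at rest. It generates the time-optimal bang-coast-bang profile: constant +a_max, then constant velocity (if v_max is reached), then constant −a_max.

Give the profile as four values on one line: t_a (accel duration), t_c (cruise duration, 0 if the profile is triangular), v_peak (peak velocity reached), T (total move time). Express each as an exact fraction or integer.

v_max²/a_max = 28²/14 = 56
252 ≥ 56 → trapezoidal
t_a = 28/14 = 2; v_peak = 28
d_cruise = 252 − 56 = 196; t_c = 196/28 = 7
T = 2·2 + 7 = 11

t_a=2 t_c=7 v_peak=28 T=11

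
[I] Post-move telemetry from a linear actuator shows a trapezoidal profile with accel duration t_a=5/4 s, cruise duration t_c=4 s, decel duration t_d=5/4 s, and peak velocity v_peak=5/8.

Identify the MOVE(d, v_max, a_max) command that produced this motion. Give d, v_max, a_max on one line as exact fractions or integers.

d=105/32 v_max=5/8 a_max=1/2

a_max = (5/8)/(5/4) = 1/2
d_a = ½·5/8·5/4 = 25/64; d_c = 5/8·4 = 5/2
d = 2·25/64 + 5/2 = 105/32
t_c = 4 > 0 → v_max = v_peak = 5/8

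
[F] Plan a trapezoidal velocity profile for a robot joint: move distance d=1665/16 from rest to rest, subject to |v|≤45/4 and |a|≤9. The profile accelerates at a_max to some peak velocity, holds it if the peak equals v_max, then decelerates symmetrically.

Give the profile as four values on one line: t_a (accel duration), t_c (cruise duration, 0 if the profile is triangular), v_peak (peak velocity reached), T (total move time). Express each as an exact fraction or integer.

v_max²/a_max = (45/4)²/9 = 225/16
1665/16 ≥ 225/16 so v_max reached
t_a = (45/4)/9 = 5/4; v_peak = 45/4
d_cruise = 1665/16 − 225/16 = 90; t_c = 90/(45/4) = 8
T = 2·5/4 + 8 = 21/2

t_a=5/4 t_c=8 v_peak=45/4 T=21/2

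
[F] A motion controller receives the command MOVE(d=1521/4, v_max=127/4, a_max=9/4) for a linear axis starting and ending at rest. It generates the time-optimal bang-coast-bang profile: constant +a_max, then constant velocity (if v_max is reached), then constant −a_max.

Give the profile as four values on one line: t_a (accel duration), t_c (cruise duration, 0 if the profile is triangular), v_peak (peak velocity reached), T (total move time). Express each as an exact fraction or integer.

t_a=13 t_c=0 v_peak=117/4 T=26

v_max²/a_max = (127/4)²/(9/4) = 16129/36
1521/4 < 16129/36 ⇒ no cruise
v_peak = √(1521/4·9/4) = √(13689/16) = 117/4
t_a = (117/4)/(9/4) = 13; t_c = 0
T = 2·13 = 26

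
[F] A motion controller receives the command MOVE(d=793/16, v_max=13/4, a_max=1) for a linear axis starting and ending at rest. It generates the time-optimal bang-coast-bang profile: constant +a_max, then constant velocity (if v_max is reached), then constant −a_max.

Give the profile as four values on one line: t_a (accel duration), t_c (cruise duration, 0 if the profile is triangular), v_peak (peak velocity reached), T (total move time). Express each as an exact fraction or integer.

t_a=13/4 t_c=12 v_peak=13/4 T=37/2

vₘ²/aₘ = (13/4)²/1 = 169/16
793/16 ≥ 169/16 so v_max reached
t_a = (13/4)/1 = 13/4; v_peak = 13/4
d_cruise = 793/16 − 169/16 = 39; t_c = 39/(13/4) = 12
T = 2·13/4 + 12 = 37/2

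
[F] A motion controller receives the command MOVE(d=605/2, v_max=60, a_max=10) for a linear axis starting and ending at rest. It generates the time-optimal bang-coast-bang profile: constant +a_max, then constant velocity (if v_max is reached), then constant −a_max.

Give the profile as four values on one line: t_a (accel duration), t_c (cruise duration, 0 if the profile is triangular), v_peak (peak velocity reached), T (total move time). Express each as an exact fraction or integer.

vₘ²/aₘ = 60²/10 = 360
605/2 < 360 → triangular
v_peak = √(605/2·10) = √3025 = 55
t_a = 55/10 = 11/2; t_c = 0
T = 2·11/2 = 11

t_a=11/2 t_c=0 v_peak=55 T=11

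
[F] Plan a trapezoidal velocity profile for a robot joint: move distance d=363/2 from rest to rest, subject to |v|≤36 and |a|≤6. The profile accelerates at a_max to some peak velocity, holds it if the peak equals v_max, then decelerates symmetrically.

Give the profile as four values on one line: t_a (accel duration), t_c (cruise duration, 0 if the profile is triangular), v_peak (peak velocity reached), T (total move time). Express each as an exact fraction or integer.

t_a=11/2 t_c=0 v_peak=33 T=11

vₘ²/aₘ = 36²/6 = 216
363/2 < 216 ⇒ no cruise
v_peak = √(363/2·6) = √1089 = 33
t_a = 33/6 = 11/2; t_c = 0
T = 2·11/2 = 11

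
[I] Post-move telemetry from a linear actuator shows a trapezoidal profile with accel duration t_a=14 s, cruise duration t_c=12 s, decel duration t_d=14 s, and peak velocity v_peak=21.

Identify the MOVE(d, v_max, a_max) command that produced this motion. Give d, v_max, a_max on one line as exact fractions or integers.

a_max = 21/14 = 3/2
d_a = ½·21·14 = 147; d_c = 21·12 = 252
d = 2·147 + 252 = 546
t_c = 12 > 0 → v_max = v_peak = 21

d=546 v_max=21 a_max=3/2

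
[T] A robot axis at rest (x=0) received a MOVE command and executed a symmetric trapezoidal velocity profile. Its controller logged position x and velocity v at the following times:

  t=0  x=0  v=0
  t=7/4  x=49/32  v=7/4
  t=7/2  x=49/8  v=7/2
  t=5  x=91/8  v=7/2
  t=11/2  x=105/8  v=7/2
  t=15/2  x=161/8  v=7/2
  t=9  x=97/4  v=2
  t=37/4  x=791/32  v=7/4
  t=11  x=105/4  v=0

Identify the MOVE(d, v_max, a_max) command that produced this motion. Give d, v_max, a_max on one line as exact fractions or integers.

d=105/4 v_max=7/2 a_max=1

final state: t=11, x=105/4, v=0 → d = 105/4
a_max = (7/4−0)/(7/4−0) = 1
max v = 7/2 over t∈[7/2,15/2] → v_max = 7/2
check: 7/2·(7/2+4) = 105/4 ✓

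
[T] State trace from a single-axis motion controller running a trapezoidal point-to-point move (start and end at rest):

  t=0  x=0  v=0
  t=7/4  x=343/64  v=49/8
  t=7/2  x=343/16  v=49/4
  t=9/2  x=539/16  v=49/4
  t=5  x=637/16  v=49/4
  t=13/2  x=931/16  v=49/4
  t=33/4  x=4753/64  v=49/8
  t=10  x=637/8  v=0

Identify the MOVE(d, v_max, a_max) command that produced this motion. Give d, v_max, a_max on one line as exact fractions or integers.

d=637/8 v_max=49/4 a_max=7/2

final state: t=10, x=637/8, v=0 → d = 637/8
a_max = (49/8−0)/(7/4−0) = 7/2
max v = 49/4 over t∈[7/2,13/2] → v_max = 49/4
check: 49/4·(7/2+3) = 637/8 ✓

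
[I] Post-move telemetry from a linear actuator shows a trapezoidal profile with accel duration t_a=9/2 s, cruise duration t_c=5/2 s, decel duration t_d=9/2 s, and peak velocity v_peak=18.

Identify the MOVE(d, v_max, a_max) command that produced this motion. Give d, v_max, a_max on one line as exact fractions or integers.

d=126 v_max=18 a_max=4

a_max = 18/(9/2) = 4
d_a = ½·18·9/2 = 81/2; d_c = 18·5/2 = 45
d = 2·81/2 + 45 = 126
t_c = 5/2 > 0 → v_max = v_peak = 18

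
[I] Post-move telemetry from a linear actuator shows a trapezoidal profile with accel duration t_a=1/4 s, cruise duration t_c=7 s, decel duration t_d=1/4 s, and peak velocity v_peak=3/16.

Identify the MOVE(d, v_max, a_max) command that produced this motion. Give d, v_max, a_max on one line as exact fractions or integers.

d=87/64 v_max=3/16 a_max=3/4

a_max = (3/16)/(1/4) = 3/4
d_a = ½·3/16·1/4 = 3/128; d_c = 3/16·7 = 21/16
d = 2·3/128 + 21/16 = 87/64
t_c = 7 > 0 so v_max = 3/16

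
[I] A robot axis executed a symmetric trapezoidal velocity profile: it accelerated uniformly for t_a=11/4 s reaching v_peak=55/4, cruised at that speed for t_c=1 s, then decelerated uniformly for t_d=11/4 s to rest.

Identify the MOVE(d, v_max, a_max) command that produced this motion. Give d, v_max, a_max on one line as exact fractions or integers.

d=825/16 v_max=55/4 a_max=5

a_max = (55/4)/(11/4) = 5
d_a = ½·55/4·11/4 = 605/32; d_c = 55/4·1 = 55/4
d = 2·605/32 + 55/4 = 825/16
t_c = 1 > 0 ⇒ limit active, v_max = 55/4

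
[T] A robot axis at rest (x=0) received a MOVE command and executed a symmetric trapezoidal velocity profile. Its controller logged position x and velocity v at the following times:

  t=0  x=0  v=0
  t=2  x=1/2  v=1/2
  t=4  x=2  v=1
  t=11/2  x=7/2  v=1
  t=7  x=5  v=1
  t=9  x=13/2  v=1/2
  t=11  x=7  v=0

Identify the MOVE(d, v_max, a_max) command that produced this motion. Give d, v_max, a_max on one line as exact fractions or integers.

d=7 v_max=1 a_max=1/4

final state: t=11, x=7, v=0 → d = 7
a_max = (1/2−0)/(2−0) = 1/4
max v = 1 over t∈[4,7] → v_max = 1
check: 1·(4+3) = 7 ✓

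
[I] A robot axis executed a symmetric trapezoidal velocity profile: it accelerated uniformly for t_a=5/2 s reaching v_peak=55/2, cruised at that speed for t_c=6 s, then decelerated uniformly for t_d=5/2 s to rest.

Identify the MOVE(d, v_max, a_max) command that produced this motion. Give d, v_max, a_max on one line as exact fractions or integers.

d=935/4 v_max=55/2 a_max=11

a_max = (55/2)/(5/2) = 11
d_a = ½·55/2·5/2 = 275/8; d_c = 55/2·6 = 165
d = 2·275/8 + 165 = 935/4
t_c = 6 > 0 so v_max = 55/2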